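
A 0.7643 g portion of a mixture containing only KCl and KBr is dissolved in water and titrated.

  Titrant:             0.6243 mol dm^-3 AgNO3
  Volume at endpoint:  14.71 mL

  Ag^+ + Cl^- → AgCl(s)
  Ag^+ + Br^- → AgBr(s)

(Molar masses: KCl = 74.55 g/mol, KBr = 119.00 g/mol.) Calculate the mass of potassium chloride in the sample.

n(AgNO3) = 0.01471 × 0.6243 = 9.183 × 10^-3 mol
Let x = n(KCl), y = n(KBr).
Titrant: 1x + 1y = 9.183 × 10^-3;  mass: 74.55x + 119.00y = 0.7643
Solving, x = 7.391 × 10^-3 mol, y = 1.792 × 10^-3 mol
mass of KCl = 7.391 × 10^-3 × 74.55 = 0.5510 g

0.5510 g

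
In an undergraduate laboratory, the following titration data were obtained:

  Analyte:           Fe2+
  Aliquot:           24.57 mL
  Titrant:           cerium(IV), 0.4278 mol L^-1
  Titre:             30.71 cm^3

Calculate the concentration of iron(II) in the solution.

Ce^4+ + Fe^2+ → Ce^3+ + Fe^3+
n(Ce4+) = 0.03071 L × 0.4278 mol/L = 0.01314 mol
n(Fe2+) = 0.01314 mol (1:1 mole ratio)
[Fe2+] = 0.01314 mol / 0.02457 L = 0.5347 mol/L

0.5347 mol/L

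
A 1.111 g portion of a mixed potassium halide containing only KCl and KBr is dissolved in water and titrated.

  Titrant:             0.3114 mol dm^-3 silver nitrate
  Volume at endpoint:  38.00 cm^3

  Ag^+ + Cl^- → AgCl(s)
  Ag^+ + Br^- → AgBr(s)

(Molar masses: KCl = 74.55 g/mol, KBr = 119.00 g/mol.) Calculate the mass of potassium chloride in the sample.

0.4984 g

n(AgNO3) = 0.03800 × 0.3114 = 0.01183 mol
Let x = n(KCl), y = n(KBr).
Titrant: 1x + 1y = 0.01183;  mass: 74.55x + 119.00y = 1.111
Solving, x = 6.685 × 10^-3 mol, y = 5.148 × 10^-3 mol
mass of KCl = 6.685 × 10^-3 × 74.55 = 0.4984 g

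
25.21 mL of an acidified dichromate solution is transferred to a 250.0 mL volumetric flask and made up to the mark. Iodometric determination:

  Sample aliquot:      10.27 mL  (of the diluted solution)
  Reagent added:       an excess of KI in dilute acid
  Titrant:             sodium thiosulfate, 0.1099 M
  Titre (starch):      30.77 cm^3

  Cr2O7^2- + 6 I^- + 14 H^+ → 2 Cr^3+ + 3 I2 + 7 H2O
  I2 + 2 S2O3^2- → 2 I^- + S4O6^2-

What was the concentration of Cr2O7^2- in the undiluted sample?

n(S2O3^2-) = 0.03077 × 0.1099 = 3.382 × 10^-3 mol
n(I2) = n(S2O3^2-)/2 = 1.691 × 10^-3 mol
From the 1:3 ratio, n(Cr2O7^2-) in the aliquot = 1/3 × 1.691 × 10^-3 = 5.636 × 10^-4 mol
[Cr2O7^2-]_dilute = 5.636 × 10^-4 / 0.01027 = 0.05488 mol/L
[Cr2O7^2-]_original = 0.05488 × 250.0/25.21 = 0.5442 mol/L

0.5442 M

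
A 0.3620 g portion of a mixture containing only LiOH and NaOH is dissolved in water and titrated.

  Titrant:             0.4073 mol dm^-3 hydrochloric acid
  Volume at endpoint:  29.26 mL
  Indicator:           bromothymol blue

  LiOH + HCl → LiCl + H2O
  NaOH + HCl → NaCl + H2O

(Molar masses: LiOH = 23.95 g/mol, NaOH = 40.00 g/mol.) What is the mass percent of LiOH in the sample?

47.28 %

n(HCl) = 0.02926 × 0.4073 = 0.01192 mol
Let x = n(LiOH), y = n(NaOH).
Titrant: 1x + 1y = 0.01192;  mass: 23.95x + 40.00y = 0.3620
Solving, x = 7.147 × 10^-3 mol, y = 4.771 × 10^-3 mol
mass of LiOH = 7.147 × 10^-3 × 23.95 = 0.1712 g
% LiOH = 0.1712 / 0.3620 × 100 = 47.28 %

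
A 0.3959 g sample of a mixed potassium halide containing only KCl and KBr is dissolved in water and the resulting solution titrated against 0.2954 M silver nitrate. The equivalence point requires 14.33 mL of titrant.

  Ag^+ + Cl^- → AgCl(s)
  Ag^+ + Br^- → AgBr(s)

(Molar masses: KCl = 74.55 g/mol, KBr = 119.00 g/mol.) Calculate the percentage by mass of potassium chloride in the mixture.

45.68 %

n(AgNO3) = 0.01433 × 0.2954 = 4.233 × 10^-3 mol
Let x = n(KCl), y = n(KBr).
Titrant: 1x + 1y = 4.233 × 10^-3;  mass: 74.55x + 119.00y = 0.3959
Solving, x = 2.426 × 10^-3 mol, y = 1.807 × 10^-3 mol
mass of KCl = 2.426 × 10^-3 × 74.55 = 0.1809 g
% KCl = 0.1809 / 0.3959 × 100 = 45.68 %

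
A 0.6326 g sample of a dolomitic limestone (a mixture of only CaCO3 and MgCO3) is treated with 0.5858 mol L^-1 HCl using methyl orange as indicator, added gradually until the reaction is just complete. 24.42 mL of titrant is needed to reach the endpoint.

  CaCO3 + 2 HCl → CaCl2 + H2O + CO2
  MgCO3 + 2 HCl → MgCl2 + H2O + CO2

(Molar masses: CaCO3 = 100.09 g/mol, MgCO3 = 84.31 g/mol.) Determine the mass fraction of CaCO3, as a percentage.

n(HCl) = 0.02442 × 0.5858 = 0.01431 mol
Let x = n(CaCO3), y = n(MgCO3).
Titrant: 2x + 2y = 0.01431;  mass: 100.09x + 84.31y = 0.6326
Solving, x = 1.873 × 10^-3 mol, y = 5.279 × 10^-3 mol
mass of CaCO3 = 1.873 × 10^-3 × 100.09 = 0.1875 g
% CaCO3 = 0.1875 / 0.6326 × 100 = 29.64 %

29.64 %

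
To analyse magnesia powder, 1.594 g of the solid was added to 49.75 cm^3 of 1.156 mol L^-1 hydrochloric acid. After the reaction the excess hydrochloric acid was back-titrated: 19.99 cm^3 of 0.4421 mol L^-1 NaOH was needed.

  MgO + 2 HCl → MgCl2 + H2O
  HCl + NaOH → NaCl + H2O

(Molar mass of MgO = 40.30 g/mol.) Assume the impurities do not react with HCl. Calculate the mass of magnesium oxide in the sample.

n(HCl) added = 0.04975 × 1.156 = 0.05751 mol
n(NaOH) used in back-titration = 0.01999 × 0.4421 = 8.838 × 10^-3 mol
n(HCl) left over = 8.838 × 10^-3 mol (1:1 ratio)
n(HCl) consumed by analyte = 0.05751 − 8.838 × 10^-3 = 0.04867 mol
From the 1:2 ratio, n(MgO) = 1/2 × 0.04867 = 0.02434 mol
mass of MgO = 0.02434 × 40.30 = 0.9808 g

0.9808 g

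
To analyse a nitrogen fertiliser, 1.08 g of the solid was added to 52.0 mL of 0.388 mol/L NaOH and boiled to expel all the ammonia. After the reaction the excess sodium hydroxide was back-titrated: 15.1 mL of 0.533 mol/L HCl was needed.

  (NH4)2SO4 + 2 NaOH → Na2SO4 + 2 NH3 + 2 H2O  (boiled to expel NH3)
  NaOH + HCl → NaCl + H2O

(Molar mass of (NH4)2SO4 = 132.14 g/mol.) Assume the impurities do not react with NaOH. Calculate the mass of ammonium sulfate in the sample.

n(NaOH) added = 0.0520 × 0.388 = 0.0202 mol
n(HCl) used in back-titration = 0.0151 × 0.533 = 8.05 × 10^-3 mol
n(NaOH) left over = 8.05 × 10^-3 mol (1:1 ratio)
n(NaOH) consumed by analyte = 0.0202 − 8.05 × 10^-3 = 0.0121 mol
From the 1:2 ratio, n((NH4)2SO4) = 1/2 × 0.0121 = 6.06 × 10^-3 mol
mass of (NH4)2SO4 = 6.06 × 10^-3 × 132.14 = 0.801 g

0.801 g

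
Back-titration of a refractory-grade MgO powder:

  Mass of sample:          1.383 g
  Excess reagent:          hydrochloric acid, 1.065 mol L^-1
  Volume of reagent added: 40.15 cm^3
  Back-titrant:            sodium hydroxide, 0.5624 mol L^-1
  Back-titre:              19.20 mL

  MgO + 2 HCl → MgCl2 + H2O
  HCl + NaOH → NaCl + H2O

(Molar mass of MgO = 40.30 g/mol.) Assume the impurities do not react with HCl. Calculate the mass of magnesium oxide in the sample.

0.6440 g

n(HCl) added = 0.04015 × 1.065 = 0.04276 mol
n(NaOH) used in back-titration = 0.01920 × 0.5624 = 0.01080 mol
n(HCl) left over = 0.01080 mol (1:1 ratio)
n(HCl) consumed by analyte = 0.04276 − 0.01080 = 0.03196 mol
From the 1:2 ratio, n(MgO) = 1/2 × 0.03196 = 0.01598 mol
mass of MgO = 0.01598 × 40.30 = 0.6440 g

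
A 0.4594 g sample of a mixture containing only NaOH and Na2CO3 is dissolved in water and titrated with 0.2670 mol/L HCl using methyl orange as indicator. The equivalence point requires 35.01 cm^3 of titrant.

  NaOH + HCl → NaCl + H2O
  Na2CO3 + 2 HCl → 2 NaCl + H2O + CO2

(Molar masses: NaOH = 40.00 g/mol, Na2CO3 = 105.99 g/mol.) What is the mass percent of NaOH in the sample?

n(HCl) = 0.03501 × 0.2670 = 9.348 × 10^-3 mol
Let x = n(NaOH), y = n(Na2CO3).
Titrant: 1x + 2y = 9.348 × 10^-3;  mass: 40.00x + 105.99y = 0.4594
Solving, x = 2.769 × 10^-3 mol, y = 3.289 × 10^-3 mol
mass of NaOH = 2.769 × 10^-3 × 40.00 = 0.1107 g
% NaOH = 0.1107 / 0.4594 × 100 = 24.11 %

24.11 %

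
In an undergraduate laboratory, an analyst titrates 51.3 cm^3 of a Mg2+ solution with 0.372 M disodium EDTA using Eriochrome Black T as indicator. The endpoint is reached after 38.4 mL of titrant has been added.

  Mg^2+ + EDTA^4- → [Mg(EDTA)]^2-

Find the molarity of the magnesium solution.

0.278 M

n(EDTA) = 0.0384 L × 0.372 mol/L = 0.0143 mol
n(Mg2+) = 0.0143 mol (1:1 mole ratio)
[Mg2+] = 0.0143 mol / 0.0513 L = 0.278 mol/L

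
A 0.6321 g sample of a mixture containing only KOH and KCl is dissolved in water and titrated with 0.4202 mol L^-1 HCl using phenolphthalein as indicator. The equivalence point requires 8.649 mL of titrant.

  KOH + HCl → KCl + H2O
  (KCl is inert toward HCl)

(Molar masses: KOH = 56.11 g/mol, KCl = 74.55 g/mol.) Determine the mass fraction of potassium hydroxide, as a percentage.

32.26 %

n(HCl) = 0.008649 × 0.4202 = 3.634 × 10^-3 mol
Let x = n(KOH), y = n(KCl).
Titrant: 1x = 3.634 × 10^-3;  mass: 56.11x + 74.55y = 0.6321
Solving, x = 3.634 × 10^-3 mol, y = 5.744 × 10^-3 mol
mass of KOH = 3.634 × 10^-3 × 56.11 = 0.2039 g
% KOH = 0.2039 / 0.6321 × 100 = 32.26 %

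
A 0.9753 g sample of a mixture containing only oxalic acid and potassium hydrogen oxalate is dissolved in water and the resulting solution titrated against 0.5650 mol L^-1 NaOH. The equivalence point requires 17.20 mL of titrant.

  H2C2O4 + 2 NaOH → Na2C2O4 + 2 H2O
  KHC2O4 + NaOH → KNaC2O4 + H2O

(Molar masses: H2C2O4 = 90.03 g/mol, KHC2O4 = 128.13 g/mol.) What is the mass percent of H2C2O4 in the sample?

n(NaOH) = 0.01720 × 0.5650 = 9.718 × 10^-3 mol
Let x = n(H2C2O4), y = n(KHC2O4).
Titrant: 2x + 1y = 9.718 × 10^-3;  mass: 90.03x + 128.13y = 0.9753
Solving, x = 1.623 × 10^-3 mol, y = 6.471 × 10^-3 mol
mass of H2C2O4 = 1.623 × 10^-3 × 90.03 = 0.1462 g
% H2C2O4 = 0.1462 / 0.9753 × 100 = 14.99 %

14.99 %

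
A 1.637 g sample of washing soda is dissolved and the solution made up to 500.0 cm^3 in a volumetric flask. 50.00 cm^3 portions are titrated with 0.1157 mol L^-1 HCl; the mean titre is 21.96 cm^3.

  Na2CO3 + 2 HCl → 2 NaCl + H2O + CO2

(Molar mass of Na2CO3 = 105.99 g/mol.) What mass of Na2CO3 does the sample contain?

n(HCl) per titration = 0.02196 × 0.1157 = 2.541 × 10^-3 mol
From the 1:2 ratio, n(Na2CO3) in each aliquot = 1/2 × 2.541 × 10^-3 = 1.270 × 10^-3 mol
n(Na2CO3) in the whole flask = 1.270 × 10^-3 × 500.0/50.00 = 0.01270 mol
mass of Na2CO3 = 0.01270 × 105.99 = 1.346 g

1.346 g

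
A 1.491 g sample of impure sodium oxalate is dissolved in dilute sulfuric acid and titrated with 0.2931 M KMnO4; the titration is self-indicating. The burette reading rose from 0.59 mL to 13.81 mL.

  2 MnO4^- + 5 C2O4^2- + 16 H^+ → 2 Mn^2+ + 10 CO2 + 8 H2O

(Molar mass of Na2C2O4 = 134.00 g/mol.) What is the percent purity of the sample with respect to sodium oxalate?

87.06 %

n(KMnO4) = 0.01322 L × 0.2931 mol/L = 3.875 × 10^-3 mol
From the 5:2 ratio, n(Na2C2O4) = 5/2 × 3.875 × 10^-3 = 9.687 × 10^-3 mol
mass of Na2C2O4 = 9.687 × 10^-3 × 134.00 g/mol = 1.298 g
% Na2C2O4 = 1.298 / 1.491 × 100 = 87.06 %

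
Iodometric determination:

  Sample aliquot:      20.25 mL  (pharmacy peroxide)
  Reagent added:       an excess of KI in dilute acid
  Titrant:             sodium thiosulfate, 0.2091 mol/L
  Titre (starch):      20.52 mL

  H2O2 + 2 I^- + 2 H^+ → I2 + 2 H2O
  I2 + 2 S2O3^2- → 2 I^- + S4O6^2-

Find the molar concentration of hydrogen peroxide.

0.1059 mol/L

n(S2O3^2-) = 0.02052 × 0.2091 = 4.291 × 10^-3 mol
n(I2) = n(S2O3^2-)/2 = 2.145 × 10^-3 mol
n(H2O2) in the aliquot = 2.145 × 10^-3 mol (1:1 ratio)
[H2O2] = 2.145 × 10^-3 / 0.02025 = 0.1059 mol/L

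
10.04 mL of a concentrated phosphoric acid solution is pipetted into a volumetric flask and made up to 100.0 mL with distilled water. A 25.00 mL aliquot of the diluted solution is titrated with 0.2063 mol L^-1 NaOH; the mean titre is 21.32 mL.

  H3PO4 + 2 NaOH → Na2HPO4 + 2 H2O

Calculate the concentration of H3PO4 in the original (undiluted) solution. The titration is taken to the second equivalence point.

n(NaOH) = 0.02132 × 0.2063 = 4.398 × 10^-3 mol
From the 1:2 ratio, n(H3PO4) in the aliquot = 1/2 × 4.398 × 10^-3 = 2.199 × 10^-3 mol
[H3PO4]_dilute = 2.199 × 10^-3 / 0.02500 = 0.08797 mol/L
Dilution factor = 100.0 / 10.04 = 9.960
[H3PO4]_stock = 0.08797 × 9.960 = 0.8762 mol/L

0.8762 mol/L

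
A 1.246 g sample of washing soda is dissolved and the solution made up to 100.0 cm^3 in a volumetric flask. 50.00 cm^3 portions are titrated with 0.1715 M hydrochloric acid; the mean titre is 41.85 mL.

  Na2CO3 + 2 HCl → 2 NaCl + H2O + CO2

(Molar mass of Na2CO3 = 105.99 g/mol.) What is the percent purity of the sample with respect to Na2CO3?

n(HCl) per titration = 0.04185 × 0.1715 = 7.177 × 10^-3 mol
From the 1:2 ratio, n(Na2CO3) in each aliquot = 1/2 × 7.177 × 10^-3 = 3.589 × 10^-3 mol
n(Na2CO3) in the whole flask = 3.589 × 10^-3 × 100.0/50.00 = 7.177 × 10^-3 mol
mass of Na2CO3 = 7.177 × 10^-3 × 105.99 = 0.7607 g
% Na2CO3 = 0.7607 / 1.246 × 100 = 61.05 %

61.05 %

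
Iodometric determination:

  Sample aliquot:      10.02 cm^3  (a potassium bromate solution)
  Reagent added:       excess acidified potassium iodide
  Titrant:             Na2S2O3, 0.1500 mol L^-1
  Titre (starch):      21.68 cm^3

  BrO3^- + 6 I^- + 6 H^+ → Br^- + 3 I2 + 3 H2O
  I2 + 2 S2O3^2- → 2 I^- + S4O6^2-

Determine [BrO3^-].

0.05409 mol/L

n(S2O3^2-) = 0.02168 × 0.1500 = 3.252 × 10^-3 mol
n(I2) = n(S2O3^2-)/2 = 1.626 × 10^-3 mol
From the 1:3 ratio, n(BrO3^-) in the aliquot = 1/3 × 1.626 × 10^-3 = 5.420 × 10^-4 mol
[BrO3^-] = 5.420 × 10^-4 / 0.01002 = 0.05409 mol/L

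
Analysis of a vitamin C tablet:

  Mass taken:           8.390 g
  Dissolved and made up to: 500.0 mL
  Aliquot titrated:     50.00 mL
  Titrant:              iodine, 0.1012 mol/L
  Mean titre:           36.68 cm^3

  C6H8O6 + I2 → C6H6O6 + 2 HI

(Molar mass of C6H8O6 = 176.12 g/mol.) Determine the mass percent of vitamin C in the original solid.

77.92 %

n(I2) per titration = 0.03668 × 0.1012 = 3.712 × 10^-3 mol
n(C6H8O6) in each aliquot = 3.712 × 10^-3 mol (1:1 ratio)
n(C6H8O6) in the whole flask = 3.712 × 10^-3 × 500.0/50.00 = 0.03712 mol
mass of C6H8O6 = 0.03712 × 176.12 = 6.538 g
% C6H8O6 = 6.538 / 8.390 × 100 = 77.92 %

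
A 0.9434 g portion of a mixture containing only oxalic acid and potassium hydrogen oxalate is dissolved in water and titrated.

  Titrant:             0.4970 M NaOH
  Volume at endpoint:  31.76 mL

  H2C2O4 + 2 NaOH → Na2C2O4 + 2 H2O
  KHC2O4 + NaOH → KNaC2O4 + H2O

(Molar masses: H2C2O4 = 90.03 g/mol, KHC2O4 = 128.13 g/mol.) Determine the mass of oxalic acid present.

n(NaOH) = 0.03176 × 0.4970 = 0.01578 mol
Let x = n(H2C2O4), y = n(KHC2O4).
Titrant: 2x + 1y = 0.01578;  mass: 90.03x + 128.13y = 0.9434
Solving, x = 6.492 × 10^-3 mol, y = 2.802 × 10^-3 mol
mass of H2C2O4 = 6.492 × 10^-3 × 90.03 = 0.5844 g

0.5844 g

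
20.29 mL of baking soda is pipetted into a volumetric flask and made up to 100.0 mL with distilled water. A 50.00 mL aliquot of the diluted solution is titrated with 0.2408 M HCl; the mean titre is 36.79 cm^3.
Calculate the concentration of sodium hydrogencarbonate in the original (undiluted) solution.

NaHCO3 + HCl → NaCl + H2O + CO2
n(HCl) = 0.03679 × 0.2408 = 8.859 × 10^-3 mol
n(NaHCO3) in the aliquot = 8.859 × 10^-3 mol (1:1 ratio)
[NaHCO3]_dilute = 8.859 × 10^-3 / 0.05000 = 0.1772 mol/L
Dilution factor = 100.0 / 20.29 = 4.929
[NaHCO3]_stock = 0.1772 × 4.929 = 0.8732 mol/L

0.8732 M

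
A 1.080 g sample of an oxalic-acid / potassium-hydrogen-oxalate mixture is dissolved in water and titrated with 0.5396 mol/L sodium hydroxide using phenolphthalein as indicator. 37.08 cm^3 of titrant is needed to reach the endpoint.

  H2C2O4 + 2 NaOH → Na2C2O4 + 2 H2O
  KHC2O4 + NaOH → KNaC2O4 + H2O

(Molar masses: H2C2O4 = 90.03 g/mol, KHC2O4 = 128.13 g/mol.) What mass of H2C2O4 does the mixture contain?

n(NaOH) = 0.03708 × 0.5396 = 0.02001 mol
Let x = n(H2C2O4), y = n(KHC2O4).
Titrant: 2x + 1y = 0.02001;  mass: 90.03x + 128.13y = 1.080
Solving, x = 8.925 × 10^-3 mol, y = 2.158 × 10^-3 mol
mass of H2C2O4 = 8.925 × 10^-3 × 90.03 = 0.8036 g

0.8036 g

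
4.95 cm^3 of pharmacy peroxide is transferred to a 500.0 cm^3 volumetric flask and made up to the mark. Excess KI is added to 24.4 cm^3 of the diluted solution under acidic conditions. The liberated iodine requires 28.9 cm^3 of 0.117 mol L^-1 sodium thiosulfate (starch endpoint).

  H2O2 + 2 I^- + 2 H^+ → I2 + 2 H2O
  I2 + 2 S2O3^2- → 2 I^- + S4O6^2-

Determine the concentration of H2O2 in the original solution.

7.00 mol/L

n(S2O3^2-) = 0.0289 × 0.117 = 3.38 × 10^-3 mol
n(I2) = n(S2O3^2-)/2 = 1.69 × 10^-3 mol
n(H2O2) in the aliquot = 1.69 × 10^-3 mol (1:1 ratio)
[H2O2]_dilute = 1.69 × 10^-3 / 0.0244 = 0.0693 mol/L
[H2O2]_original = 0.0693 × 500.0/4.95 = 7.00 mol/L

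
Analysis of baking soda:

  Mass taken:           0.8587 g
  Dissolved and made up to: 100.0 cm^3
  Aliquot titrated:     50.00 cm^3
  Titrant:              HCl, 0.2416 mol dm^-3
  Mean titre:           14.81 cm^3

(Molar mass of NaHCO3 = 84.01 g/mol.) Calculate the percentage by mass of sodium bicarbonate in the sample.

NaHCO3 + HCl → NaCl + H2O + CO2
n(HCl) per titration = 0.01481 × 0.2416 = 3.578 × 10^-3 mol
n(NaHCO3) in each aliquot = 3.578 × 10^-3 mol (1:1 ratio)
n(NaHCO3) in the whole flask = 3.578 × 10^-3 × 100.0/50.00 = 7.156 × 10^-3 mol
mass of NaHCO3 = 7.156 × 10^-3 × 84.01 = 0.6012 g
% NaHCO3 = 0.6012 / 0.8587 × 100 = 70.01 %

70.01 %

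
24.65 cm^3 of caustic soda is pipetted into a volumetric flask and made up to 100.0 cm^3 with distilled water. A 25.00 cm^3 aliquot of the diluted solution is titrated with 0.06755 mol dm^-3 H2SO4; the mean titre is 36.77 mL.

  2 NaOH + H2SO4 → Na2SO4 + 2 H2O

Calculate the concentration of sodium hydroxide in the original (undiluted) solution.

n(H2SO4) = 0.03677 × 0.06755 = 2.484 × 10^-3 mol
From the 2:1 ratio, n(NaOH) in the aliquot = 2/1 × 2.484 × 10^-3 = 4.968 × 10^-3 mol
[NaOH]_dilute = 4.968 × 10^-3 / 0.02500 = 0.1987 mol/L
Dilution factor = 100.0 / 24.65 = 4.057
[NaOH]_stock = 0.1987 × 4.057 = 0.8061 mol/L

0.8061 mol/L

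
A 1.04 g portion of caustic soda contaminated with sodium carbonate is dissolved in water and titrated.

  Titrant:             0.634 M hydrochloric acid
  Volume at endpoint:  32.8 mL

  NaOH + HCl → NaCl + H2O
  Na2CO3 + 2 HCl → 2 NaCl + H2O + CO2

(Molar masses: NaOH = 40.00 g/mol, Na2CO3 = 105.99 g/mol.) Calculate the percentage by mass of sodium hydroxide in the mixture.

18.4 %

n(HCl) = 0.0328 × 0.634 = 0.0208 mol
Let x = n(NaOH), y = n(Na2CO3).
Titrant: 1x + 2y = 0.0208;  mass: 40.00x + 105.99y = 1.04
Solving, x = 4.77 × 10^-3 mol, y = 8.01 × 10^-3 mol
mass of NaOH = 4.77 × 10^-3 × 40.00 = 0.191 g
% NaOH = 0.191 / 1.04 × 100 = 18.4 %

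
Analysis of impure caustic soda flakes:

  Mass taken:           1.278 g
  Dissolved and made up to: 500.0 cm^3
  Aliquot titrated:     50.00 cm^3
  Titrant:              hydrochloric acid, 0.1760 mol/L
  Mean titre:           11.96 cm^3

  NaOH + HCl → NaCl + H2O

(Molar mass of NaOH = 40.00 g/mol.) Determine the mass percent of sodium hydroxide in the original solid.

n(HCl) per titration = 0.01196 × 0.1760 = 2.105 × 10^-3 mol
n(NaOH) in each aliquot = 2.105 × 10^-3 mol (1:1 ratio)
n(NaOH) in the whole flask = 2.105 × 10^-3 × 500.0/50.00 = 0.02105 mol
mass of NaOH = 0.02105 × 40.00 = 0.8420 g
% NaOH = 0.8420 / 1.278 × 100 = 65.88 %

65.88 %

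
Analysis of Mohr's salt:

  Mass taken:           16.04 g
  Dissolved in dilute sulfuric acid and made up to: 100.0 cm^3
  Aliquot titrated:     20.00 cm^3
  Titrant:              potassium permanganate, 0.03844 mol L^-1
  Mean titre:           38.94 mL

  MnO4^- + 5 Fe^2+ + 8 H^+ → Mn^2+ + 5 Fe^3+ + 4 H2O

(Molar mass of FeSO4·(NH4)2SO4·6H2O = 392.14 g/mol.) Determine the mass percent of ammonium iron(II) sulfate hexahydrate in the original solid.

91.49 %

n(KMnO4) per titration = 0.03894 × 0.03844 = 1.497 × 10^-3 mol
From the 5:1 ratio, n(FeSO4·(NH4)2SO4·6H2O) in each aliquot = 5/1 × 1.497 × 10^-3 = 7.484 × 10^-3 mol
n(FeSO4·(NH4)2SO4·6H2O) in the whole flask = 7.484 × 10^-3 × 100.0/20.00 = 0.03742 mol
mass of FeSO4·(NH4)2SO4·6H2O = 0.03742 × 392.14 = 14.67 g
% FeSO4·(NH4)2SO4·6H2O = 14.67 / 16.04 × 100 = 91.49 %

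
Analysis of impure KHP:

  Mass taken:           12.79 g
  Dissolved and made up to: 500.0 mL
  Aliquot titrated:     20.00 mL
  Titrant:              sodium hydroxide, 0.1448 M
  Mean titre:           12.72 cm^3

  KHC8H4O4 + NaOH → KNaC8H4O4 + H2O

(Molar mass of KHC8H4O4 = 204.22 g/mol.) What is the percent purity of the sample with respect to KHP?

n(NaOH) per titration = 0.01272 × 0.1448 = 1.842 × 10^-3 mol
n(KHC8H4O4) in each aliquot = 1.842 × 10^-3 mol (1:1 ratio)
n(KHC8H4O4) in the whole flask = 1.842 × 10^-3 × 500.0/20.00 = 0.04605 mol
mass of KHC8H4O4 = 0.04605 × 204.22 = 9.404 g
% KHC8H4O4 = 9.404 / 12.79 × 100 = 73.52 %

73.52 %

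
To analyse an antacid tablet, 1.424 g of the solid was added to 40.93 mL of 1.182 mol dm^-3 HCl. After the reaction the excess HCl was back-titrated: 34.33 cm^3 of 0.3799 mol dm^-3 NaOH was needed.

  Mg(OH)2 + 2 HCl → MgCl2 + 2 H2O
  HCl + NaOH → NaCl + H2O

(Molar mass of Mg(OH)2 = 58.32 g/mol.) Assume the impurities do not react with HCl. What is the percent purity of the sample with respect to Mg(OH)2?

72.36 %

n(HCl) added = 0.04093 × 1.182 = 0.04838 mol
n(NaOH) used in back-titration = 0.03433 × 0.3799 = 0.01304 mol
n(HCl) left over = 0.01304 mol (1:1 ratio)
n(HCl) consumed by analyte = 0.04838 − 0.01304 = 0.03534 mol
From the 1:2 ratio, n(Mg(OH)2) = 1/2 × 0.03534 = 0.01767 mol
mass of Mg(OH)2 = 0.01767 × 58.32 = 1.030 g
% Mg(OH)2 = 1.030 / 1.424 × 100 = 72.36 %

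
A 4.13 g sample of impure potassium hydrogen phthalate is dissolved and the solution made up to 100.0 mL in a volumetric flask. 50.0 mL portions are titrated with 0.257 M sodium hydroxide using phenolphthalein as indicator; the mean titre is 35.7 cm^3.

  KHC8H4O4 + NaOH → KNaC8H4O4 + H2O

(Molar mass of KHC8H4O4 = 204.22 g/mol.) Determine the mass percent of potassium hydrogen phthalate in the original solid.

n(NaOH) per titration = 0.0357 × 0.257 = 9.17 × 10^-3 mol
n(KHC8H4O4) in each aliquot = 9.17 × 10^-3 mol (1:1 ratio)
n(KHC8H4O4) in the whole flask = 9.17 × 10^-3 × 100.0/50.0 = 0.0183 mol
mass of KHC8H4O4 = 0.0183 × 204.22 = 3.75 g
% KHC8H4O4 = 3.75 / 4.13 × 100 = 90.7 %

90.7 %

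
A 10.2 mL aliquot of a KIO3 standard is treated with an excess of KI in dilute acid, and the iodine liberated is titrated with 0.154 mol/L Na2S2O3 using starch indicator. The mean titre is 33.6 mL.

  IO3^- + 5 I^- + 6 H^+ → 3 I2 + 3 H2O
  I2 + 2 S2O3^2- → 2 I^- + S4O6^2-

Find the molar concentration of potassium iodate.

n(S2O3^2-) = 0.0336 × 0.154 = 5.17 × 10^-3 mol
n(I2) = n(S2O3^2-)/2 = 2.59 × 10^-3 mol
From the 1:3 ratio, n(IO3^-) in the aliquot = 1/3 × 2.59 × 10^-3 = 8.62 × 10^-4 mol
[IO3^-] = 8.62 × 10^-4 / 0.0102 = 0.0845 mol/L

0.0845 mol/L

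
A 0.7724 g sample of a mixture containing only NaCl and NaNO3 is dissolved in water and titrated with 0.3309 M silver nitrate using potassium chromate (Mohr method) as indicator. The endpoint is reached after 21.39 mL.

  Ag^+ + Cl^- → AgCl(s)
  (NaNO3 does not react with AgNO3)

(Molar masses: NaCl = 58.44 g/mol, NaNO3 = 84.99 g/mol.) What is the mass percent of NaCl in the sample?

n(AgNO3) = 0.02139 × 0.3309 = 7.078 × 10^-3 mol
Let x = n(NaCl), y = n(NaNO3).
Titrant: 1x = 7.078 × 10^-3;  mass: 58.44x + 84.99y = 0.7724
Solving, x = 7.078 × 10^-3 mol, y = 4.221 × 10^-3 mol
mass of NaCl = 7.078 × 10^-3 × 58.44 = 0.4136 g
% NaCl = 0.4136 / 0.7724 × 100 = 53.55 %

53.55 %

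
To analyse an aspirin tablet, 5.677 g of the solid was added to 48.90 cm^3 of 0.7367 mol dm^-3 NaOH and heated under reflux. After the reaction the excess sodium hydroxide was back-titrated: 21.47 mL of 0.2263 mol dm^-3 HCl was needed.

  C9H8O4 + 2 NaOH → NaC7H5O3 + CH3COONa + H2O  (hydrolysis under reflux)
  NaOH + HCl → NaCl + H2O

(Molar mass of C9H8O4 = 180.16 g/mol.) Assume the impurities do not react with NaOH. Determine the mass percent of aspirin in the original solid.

n(NaOH) added = 0.04890 × 0.7367 = 0.03602 mol
n(HCl) used in back-titration = 0.02147 × 0.2263 = 4.859 × 10^-3 mol
n(NaOH) left over = 4.859 × 10^-3 mol (1:1 ratio)
n(NaOH) consumed by analyte = 0.03602 − 4.859 × 10^-3 = 0.03117 mol
From the 1:2 ratio, n(C9H8O4) = 1/2 × 0.03117 = 0.01558 mol
mass of C9H8O4 = 0.01558 × 180.16 = 2.807 g
% C9H8O4 = 2.807 / 5.677 × 100 = 49.45 %

49.45 %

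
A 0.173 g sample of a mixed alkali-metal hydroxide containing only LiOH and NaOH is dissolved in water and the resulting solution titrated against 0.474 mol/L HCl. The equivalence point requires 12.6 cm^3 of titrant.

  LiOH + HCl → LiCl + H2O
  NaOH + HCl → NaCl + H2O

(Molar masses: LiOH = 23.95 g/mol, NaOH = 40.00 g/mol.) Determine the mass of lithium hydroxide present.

0.0983 g

n(HCl) = 0.0126 × 0.474 = 5.97 × 10^-3 mol
Let x = n(LiOH), y = n(NaOH).
Titrant: 1x + 1y = 5.97 × 10^-3;  mass: 23.95x + 40.00y = 0.173
Solving, x = 4.11 × 10^-3 mol, y = 1.87 × 10^-3 mol
mass of LiOH = 4.11 × 10^-3 × 23.95 = 0.0983 g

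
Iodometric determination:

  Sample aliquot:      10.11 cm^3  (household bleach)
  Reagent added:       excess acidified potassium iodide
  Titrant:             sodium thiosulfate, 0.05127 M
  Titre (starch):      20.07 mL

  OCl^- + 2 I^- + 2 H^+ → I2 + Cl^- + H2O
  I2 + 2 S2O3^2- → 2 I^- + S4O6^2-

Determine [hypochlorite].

n(S2O3^2-) = 0.02007 × 0.05127 = 1.029 × 10^-3 mol
n(I2) = n(S2O3^2-)/2 = 5.145 × 10^-4 mol
n(OCl^-) in the aliquot = 5.145 × 10^-4 mol (1:1 ratio)
[OCl^-] = 5.145 × 10^-4 / 0.01011 = 0.05089 mol/L

0.05089 M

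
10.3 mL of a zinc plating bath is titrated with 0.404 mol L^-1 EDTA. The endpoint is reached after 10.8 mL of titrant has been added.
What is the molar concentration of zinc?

0.424 mol/L

Zn^2+ + EDTA^4- → [Zn(EDTA)]^2-
n(EDTA) = 0.0108 L × 0.404 mol/L = 4.36 × 10^-3 mol
n(Zn2+) = 4.36 × 10^-3 mol (1:1 mole ratio)
[Zn2+] = 4.36 × 10^-3 mol / 0.0103 L = 0.424 mol/L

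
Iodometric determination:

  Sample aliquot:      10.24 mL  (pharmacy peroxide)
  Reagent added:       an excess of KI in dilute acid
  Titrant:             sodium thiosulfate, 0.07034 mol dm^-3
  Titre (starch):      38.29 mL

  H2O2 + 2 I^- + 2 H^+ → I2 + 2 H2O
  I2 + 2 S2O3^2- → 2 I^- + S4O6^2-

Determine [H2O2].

n(S2O3^2-) = 0.03829 × 0.07034 = 2.693 × 10^-3 mol
n(I2) = n(S2O3^2-)/2 = 1.347 × 10^-3 mol
n(H2O2) in the aliquot = 1.347 × 10^-3 mol (1:1 ratio)
[H2O2] = 1.347 × 10^-3 / 0.01024 = 0.1315 mol/L

0.1315 mol/L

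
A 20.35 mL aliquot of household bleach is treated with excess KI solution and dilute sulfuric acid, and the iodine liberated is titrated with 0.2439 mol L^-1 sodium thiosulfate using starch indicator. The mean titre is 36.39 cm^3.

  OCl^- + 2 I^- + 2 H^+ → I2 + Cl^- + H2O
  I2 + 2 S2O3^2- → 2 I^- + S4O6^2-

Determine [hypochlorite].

0.2181 mol/L

n(S2O3^2-) = 0.03639 × 0.2439 = 8.876 × 10^-3 mol
n(I2) = n(S2O3^2-)/2 = 4.438 × 10^-3 mol
n(OCl^-) in the aliquot = 4.438 × 10^-3 mol (1:1 ratio)
[OCl^-] = 4.438 × 10^-3 / 0.02035 = 0.2181 mol/L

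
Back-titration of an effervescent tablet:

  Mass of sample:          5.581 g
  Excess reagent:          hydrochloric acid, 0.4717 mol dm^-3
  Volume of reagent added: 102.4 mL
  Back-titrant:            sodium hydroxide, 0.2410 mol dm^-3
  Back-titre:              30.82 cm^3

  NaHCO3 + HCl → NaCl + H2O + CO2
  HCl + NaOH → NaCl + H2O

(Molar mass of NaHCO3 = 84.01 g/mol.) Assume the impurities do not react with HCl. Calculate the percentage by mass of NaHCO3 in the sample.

61.53 %

n(HCl) added = 0.1024 × 0.4717 = 0.04830 mol
n(NaOH) used in back-titration = 0.03082 × 0.2410 = 7.428 × 10^-3 mol
n(HCl) left over = 7.428 × 10^-3 mol (1:1 ratio)
n(HCl) consumed by analyte = 0.04830 − 7.428 × 10^-3 = 0.04087 mol
n(NaHCO3) = 0.04087 mol (1:1 ratio)
mass of NaHCO3 = 0.04087 × 84.01 = 3.434 g
% NaHCO3 = 3.434 / 5.581 × 100 = 61.53 %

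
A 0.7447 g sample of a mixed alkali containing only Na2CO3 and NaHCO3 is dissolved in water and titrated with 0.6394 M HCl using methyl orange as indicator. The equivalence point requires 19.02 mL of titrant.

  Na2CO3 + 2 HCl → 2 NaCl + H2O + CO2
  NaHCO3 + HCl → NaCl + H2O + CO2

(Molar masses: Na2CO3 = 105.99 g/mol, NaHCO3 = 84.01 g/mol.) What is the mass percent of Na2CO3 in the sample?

63.55 %

n(HCl) = 0.01902 × 0.6394 = 0.01216 mol
Let x = n(Na2CO3), y = n(NaHCO3).
Titrant: 2x + 1y = 0.01216;  mass: 105.99x + 84.01y = 0.7447
Solving, x = 4.465 × 10^-3 mol, y = 3.231 × 10^-3 mol
mass of Na2CO3 = 4.465 × 10^-3 × 105.99 = 0.4733 g
% Na2CO3 = 0.4733 / 0.7447 × 100 = 63.55 %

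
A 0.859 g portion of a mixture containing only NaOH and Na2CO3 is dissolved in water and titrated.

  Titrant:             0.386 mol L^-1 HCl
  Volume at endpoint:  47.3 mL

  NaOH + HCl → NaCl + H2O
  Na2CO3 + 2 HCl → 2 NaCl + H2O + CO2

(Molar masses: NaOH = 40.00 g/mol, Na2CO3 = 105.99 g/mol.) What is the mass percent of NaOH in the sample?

38.9 %

n(HCl) = 0.0473 × 0.386 = 0.0183 mol
Let x = n(NaOH), y = n(Na2CO3).
Titrant: 1x + 2y = 0.0183;  mass: 40.00x + 105.99y = 0.859
Solving, x = 8.35 × 10^-3 mol, y = 4.95 × 10^-3 mol
mass of NaOH = 8.35 × 10^-3 × 40.00 = 0.334 g
% NaOH = 0.334 / 0.859 × 100 = 38.9 %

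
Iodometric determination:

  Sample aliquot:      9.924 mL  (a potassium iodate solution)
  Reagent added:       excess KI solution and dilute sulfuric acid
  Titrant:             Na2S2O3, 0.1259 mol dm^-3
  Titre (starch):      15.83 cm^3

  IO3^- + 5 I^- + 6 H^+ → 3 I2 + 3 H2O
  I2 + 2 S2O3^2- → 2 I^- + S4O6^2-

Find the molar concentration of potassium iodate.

0.03347 mol/L

n(S2O3^2-) = 0.01583 × 0.1259 = 1.993 × 10^-3 mol
n(I2) = n(S2O3^2-)/2 = 9.965 × 10^-4 mol
From the 1:3 ratio, n(IO3^-) in the aliquot = 1/3 × 9.965 × 10^-4 = 3.322 × 10^-4 mol
[IO3^-] = 3.322 × 10^-4 / 0.009924 = 0.03347 mol/L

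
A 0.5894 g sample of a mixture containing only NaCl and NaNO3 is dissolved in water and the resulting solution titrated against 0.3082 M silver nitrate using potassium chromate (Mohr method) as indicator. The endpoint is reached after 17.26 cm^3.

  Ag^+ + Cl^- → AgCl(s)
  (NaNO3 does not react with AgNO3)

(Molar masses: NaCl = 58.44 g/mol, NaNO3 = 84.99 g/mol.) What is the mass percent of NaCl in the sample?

52.74 %

n(AgNO3) = 0.01726 × 0.3082 = 5.320 × 10^-3 mol
Let x = n(NaCl), y = n(NaNO3).
Titrant: 1x = 5.320 × 10^-3;  mass: 58.44x + 84.99y = 0.5894
Solving, x = 5.320 × 10^-3 mol, y = 3.277 × 10^-3 mol
mass of NaCl = 5.320 × 10^-3 × 58.44 = 0.3109 g
% NaCl = 0.3109 / 0.5894 × 100 = 52.74 %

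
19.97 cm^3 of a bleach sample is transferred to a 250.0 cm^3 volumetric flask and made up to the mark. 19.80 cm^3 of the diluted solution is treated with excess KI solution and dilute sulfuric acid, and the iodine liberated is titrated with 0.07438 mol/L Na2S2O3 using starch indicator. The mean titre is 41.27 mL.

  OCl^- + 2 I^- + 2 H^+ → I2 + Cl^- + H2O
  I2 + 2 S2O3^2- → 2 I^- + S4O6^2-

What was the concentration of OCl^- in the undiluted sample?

n(S2O3^2-) = 0.04127 × 0.07438 = 3.070 × 10^-3 mol
n(I2) = n(S2O3^2-)/2 = 1.535 × 10^-3 mol
n(OCl^-) in the aliquot = 1.535 × 10^-3 mol (1:1 ratio)
[OCl^-]_dilute = 1.535 × 10^-3 / 0.01980 = 0.07752 mol/L
[OCl^-]_original = 0.07752 × 250.0/19.97 = 0.9704 mol/L

0.9704 mol/L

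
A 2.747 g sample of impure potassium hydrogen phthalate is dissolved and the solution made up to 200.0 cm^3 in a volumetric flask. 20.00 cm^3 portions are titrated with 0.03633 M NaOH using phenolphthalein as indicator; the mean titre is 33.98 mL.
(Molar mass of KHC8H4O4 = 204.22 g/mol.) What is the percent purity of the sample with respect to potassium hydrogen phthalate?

91.78 %

KHC8H4O4 + NaOH → KNaC8H4O4 + H2O
n(NaOH) per titration = 0.03398 × 0.03633 = 1.234 × 10^-3 mol
n(KHC8H4O4) in each aliquot = 1.234 × 10^-3 mol (1:1 ratio)
n(KHC8H4O4) in the whole flask = 1.234 × 10^-3 × 200.0/20.00 = 0.01234 mol
mass of KHC8H4O4 = 0.01234 × 204.22 = 2.521 g
% KHC8H4O4 = 2.521 / 2.747 × 100 = 91.78 %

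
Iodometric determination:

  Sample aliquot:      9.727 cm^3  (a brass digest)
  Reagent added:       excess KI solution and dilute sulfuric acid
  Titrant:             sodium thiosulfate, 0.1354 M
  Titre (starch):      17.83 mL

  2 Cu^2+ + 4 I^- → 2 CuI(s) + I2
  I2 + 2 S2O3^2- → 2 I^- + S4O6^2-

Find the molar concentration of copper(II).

0.2482 M

n(S2O3^2-) = 0.01783 × 0.1354 = 2.414 × 10^-3 mol
n(I2) = n(S2O3^2-)/2 = 1.207 × 10^-3 mol
From the 2:1 ratio, n(Cu2+) in the aliquot = 2/1 × 1.207 × 10^-3 = 2.414 × 10^-3 mol
[Cu2+] = 2.414 × 10^-3 / 0.009727 = 0.2482 mol/L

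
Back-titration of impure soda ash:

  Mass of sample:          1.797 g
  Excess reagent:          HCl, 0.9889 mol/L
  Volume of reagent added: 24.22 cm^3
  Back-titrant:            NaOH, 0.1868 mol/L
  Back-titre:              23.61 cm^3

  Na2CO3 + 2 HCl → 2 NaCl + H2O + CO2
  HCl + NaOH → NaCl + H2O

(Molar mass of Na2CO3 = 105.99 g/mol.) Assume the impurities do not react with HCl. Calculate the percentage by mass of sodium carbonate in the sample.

n(HCl) added = 0.02422 × 0.9889 = 0.02395 mol
n(NaOH) used in back-titration = 0.02361 × 0.1868 = 4.410 × 10^-3 mol
n(HCl) left over = 4.410 × 10^-3 mol (1:1 ratio)
n(HCl) consumed by analyte = 0.02395 − 4.410 × 10^-3 = 0.01954 mol
From the 1:2 ratio, n(Na2CO3) = 1/2 × 0.01954 = 9.770 × 10^-3 mol
mass of Na2CO3 = 9.770 × 10^-3 × 105.99 = 1.036 g
% Na2CO3 = 1.036 / 1.797 × 100 = 57.63 %

57.63 %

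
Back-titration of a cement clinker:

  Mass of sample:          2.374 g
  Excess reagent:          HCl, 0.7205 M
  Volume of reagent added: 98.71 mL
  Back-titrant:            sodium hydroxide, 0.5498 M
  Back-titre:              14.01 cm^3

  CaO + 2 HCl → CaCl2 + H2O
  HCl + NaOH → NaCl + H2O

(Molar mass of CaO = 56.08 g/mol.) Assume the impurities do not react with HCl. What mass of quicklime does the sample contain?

n(HCl) added = 0.09871 × 0.7205 = 0.07112 mol
n(NaOH) used in back-titration = 0.01401 × 0.5498 = 7.703 × 10^-3 mol
n(HCl) left over = 7.703 × 10^-3 mol (1:1 ratio)
n(HCl) consumed by analyte = 0.07112 − 7.703 × 10^-3 = 0.06342 mol
From the 1:2 ratio, n(CaO) = 1/2 × 0.06342 = 0.03171 mol
mass of CaO = 0.03171 × 56.08 = 1.778 g

1.778 g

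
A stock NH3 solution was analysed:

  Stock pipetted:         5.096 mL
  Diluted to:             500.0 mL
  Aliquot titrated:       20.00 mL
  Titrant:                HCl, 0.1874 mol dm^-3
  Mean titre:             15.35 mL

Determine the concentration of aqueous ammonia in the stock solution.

14.11 mol/L

NH3 + HCl → NH4Cl
n(HCl) = 0.01535 × 0.1874 = 2.877 × 10^-3 mol
n(NH3) in the aliquot = 2.877 × 10^-3 mol (1:1 ratio)
[NH3]_dilute = 2.877 × 10^-3 / 0.02000 = 0.1438 mol/L
Dilution factor = 500.0 / 5.096 = 98.12
[NH3]_stock = 0.1438 × 98.12 = 14.11 mol/L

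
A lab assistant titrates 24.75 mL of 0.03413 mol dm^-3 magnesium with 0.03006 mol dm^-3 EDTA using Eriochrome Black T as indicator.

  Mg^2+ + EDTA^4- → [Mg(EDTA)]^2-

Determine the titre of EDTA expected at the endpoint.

28.10 mL

n(Mg2+) = 0.02475 L × 0.03413 mol/L = 8.447 × 10^-4 mol
n(EDTA) = 8.447 × 10^-4 mol (1:1 stoichiometry)
V(EDTA) = 8.447 × 10^-4 mol / 0.03006 mol/L = 0.02810 L = 28.10 mL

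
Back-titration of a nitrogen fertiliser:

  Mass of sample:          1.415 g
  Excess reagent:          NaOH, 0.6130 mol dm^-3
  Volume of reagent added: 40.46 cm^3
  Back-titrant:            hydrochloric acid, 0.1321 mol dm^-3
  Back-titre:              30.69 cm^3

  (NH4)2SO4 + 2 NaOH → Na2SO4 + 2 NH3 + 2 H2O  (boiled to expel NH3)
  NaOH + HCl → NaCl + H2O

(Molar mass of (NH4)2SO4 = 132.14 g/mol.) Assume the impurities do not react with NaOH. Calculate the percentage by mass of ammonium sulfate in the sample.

n(NaOH) added = 0.04046 × 0.6130 = 0.02480 mol
n(HCl) used in back-titration = 0.03069 × 0.1321 = 4.054 × 10^-3 mol
n(NaOH) left over = 4.054 × 10^-3 mol (1:1 ratio)
n(NaOH) consumed by analyte = 0.02480 − 4.054 × 10^-3 = 0.02075 mol
From the 1:2 ratio, n((NH4)2SO4) = 1/2 × 0.02075 = 0.01037 mol
mass of (NH4)2SO4 = 0.01037 × 132.14 = 1.371 g
% (NH4)2SO4 = 1.371 / 1.415 × 100 = 96.88 %

96.88 %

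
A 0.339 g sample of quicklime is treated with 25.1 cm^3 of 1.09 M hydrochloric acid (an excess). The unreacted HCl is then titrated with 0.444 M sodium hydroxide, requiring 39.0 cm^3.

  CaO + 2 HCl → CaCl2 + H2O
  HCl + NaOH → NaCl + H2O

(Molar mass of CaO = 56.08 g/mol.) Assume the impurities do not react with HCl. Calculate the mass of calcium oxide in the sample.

0.282 g

n(HCl) added = 0.0251 × 1.09 = 0.0274 mol
n(NaOH) used in back-titration = 0.0390 × 0.444 = 0.0173 mol
n(HCl) left over = 0.0173 mol (1:1 ratio)
n(HCl) consumed by analyte = 0.0274 − 0.0173 = 0.0100 mol
From the 1:2 ratio, n(CaO) = 1/2 × 0.0100 = 5.02 × 10^-3 mol
mass of CaO = 5.02 × 10^-3 × 56.08 = 0.282 g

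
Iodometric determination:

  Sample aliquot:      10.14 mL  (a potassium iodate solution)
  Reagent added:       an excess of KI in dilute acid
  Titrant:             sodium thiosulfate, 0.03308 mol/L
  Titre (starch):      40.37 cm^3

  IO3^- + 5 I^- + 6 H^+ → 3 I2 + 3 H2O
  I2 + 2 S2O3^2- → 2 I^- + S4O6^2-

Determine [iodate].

n(S2O3^2-) = 0.04037 × 0.03308 = 1.335 × 10^-3 mol
n(I2) = n(S2O3^2-)/2 = 6.677 × 10^-4 mol
From the 1:3 ratio, n(IO3^-) in the aliquot = 1/3 × 6.677 × 10^-4 = 2.226 × 10^-4 mol
[IO3^-] = 2.226 × 10^-4 / 0.01014 = 0.02195 mol/L

0.02195 mol/L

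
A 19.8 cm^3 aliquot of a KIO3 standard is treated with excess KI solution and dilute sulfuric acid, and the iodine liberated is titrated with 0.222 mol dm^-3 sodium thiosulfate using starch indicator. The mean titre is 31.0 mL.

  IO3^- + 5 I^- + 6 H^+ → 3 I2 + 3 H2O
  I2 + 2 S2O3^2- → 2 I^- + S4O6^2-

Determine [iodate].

0.0579 mol/L

n(S2O3^2-) = 0.0310 × 0.222 = 6.88 × 10^-3 mol
n(I2) = n(S2O3^2-)/2 = 3.44 × 10^-3 mol
From the 1:3 ratio, n(IO3^-) in the aliquot = 1/3 × 3.44 × 10^-3 = 1.15 × 10^-3 mol
[IO3^-] = 1.15 × 10^-3 / 0.0198 = 0.0579 mol/L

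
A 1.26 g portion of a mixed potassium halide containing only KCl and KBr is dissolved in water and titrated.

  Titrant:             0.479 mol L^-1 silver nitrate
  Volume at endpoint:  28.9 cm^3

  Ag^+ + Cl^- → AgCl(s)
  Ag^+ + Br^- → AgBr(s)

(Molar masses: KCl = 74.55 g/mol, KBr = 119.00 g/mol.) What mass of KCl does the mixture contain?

n(AgNO3) = 0.0289 × 0.479 = 0.0138 mol
Let x = n(KCl), y = n(KBr).
Titrant: 1x + 1y = 0.0138;  mass: 74.55x + 119.00y = 1.26
Solving, x = 8.71 × 10^-3 mol, y = 5.13 × 10^-3 mol
mass of KCl = 8.71 × 10^-3 × 74.55 = 0.650 g

0.650 g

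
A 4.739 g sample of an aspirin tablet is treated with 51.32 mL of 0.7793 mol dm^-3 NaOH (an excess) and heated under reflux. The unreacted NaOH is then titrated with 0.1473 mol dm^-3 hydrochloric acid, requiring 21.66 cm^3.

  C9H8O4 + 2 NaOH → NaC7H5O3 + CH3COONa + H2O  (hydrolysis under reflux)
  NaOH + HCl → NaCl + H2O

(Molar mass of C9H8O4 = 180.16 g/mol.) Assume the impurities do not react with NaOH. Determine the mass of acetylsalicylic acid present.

n(NaOH) added = 0.05132 × 0.7793 = 0.03999 mol
n(HCl) used in back-titration = 0.02166 × 0.1473 = 3.191 × 10^-3 mol
n(NaOH) left over = 3.191 × 10^-3 mol (1:1 ratio)
n(NaOH) consumed by analyte = 0.03999 − 3.191 × 10^-3 = 0.03680 mol
From the 1:2 ratio, n(C9H8O4) = 1/2 × 0.03680 = 0.01840 mol
mass of C9H8O4 = 0.01840 × 180.16 = 3.315 g

3.315 g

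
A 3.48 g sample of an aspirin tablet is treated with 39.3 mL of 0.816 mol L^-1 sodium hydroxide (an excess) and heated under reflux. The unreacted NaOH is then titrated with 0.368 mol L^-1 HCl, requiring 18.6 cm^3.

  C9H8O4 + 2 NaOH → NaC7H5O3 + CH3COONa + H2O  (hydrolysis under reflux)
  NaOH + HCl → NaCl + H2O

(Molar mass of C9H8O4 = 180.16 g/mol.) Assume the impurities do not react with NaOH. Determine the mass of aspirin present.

2.27 g

n(NaOH) added = 0.0393 × 0.816 = 0.0321 mol
n(HCl) used in back-titration = 0.0186 × 0.368 = 6.84 × 10^-3 mol
n(NaOH) left over = 6.84 × 10^-3 mol (1:1 ratio)
n(NaOH) consumed by analyte = 0.0321 − 6.84 × 10^-3 = 0.0252 mol
From the 1:2 ratio, n(C9H8O4) = 1/2 × 0.0252 = 0.0126 mol
mass of C9H8O4 = 0.0126 × 180.16 = 2.27 g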